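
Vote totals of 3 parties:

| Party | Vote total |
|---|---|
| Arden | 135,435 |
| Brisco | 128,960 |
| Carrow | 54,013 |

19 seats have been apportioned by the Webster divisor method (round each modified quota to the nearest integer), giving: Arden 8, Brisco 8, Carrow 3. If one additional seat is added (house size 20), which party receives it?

Priority for the next seat is population ÷ (current seats + 0.5).
Priorities: Arden 15933.529, Brisco 15171.765, Carrow 15432.286.
Highest priority: Arden.

Arden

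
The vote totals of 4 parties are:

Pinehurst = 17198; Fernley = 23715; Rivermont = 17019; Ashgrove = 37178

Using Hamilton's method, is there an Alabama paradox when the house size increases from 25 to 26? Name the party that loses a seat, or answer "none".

At 25 seats: Pinehurst 5, Fernley 6, Rivermont 4, Ashgrove 10.
At 26 seats: Pinehurst 5, Fernley 6, Rivermont 5, Ashgrove 10.
No party's allocation decreased.

none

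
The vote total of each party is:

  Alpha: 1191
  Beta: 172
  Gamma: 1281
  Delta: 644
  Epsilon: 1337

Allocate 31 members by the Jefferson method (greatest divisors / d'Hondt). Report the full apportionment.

Alpha 8, Beta 1, Gamma 9, Delta 4, Epsilon 9

Standard divisor 4625/31 ≈ 149.194; standard quotas: Alpha 7.983, Beta 1.153, Gamma 8.586, Delta 4.317, Epsilon 8.962.
Rounding down gives 7, 1, 8, 4, 8 = 28 seats, so the divisor must be adjusted.
With modified divisor 140: modified quotas Alpha 8.507, Beta 1.229, Gamma 9.150, Delta 4.600, Epsilon 9.550.
Rounding down: Alpha 8, Beta 1, Gamma 9, Delta 4, Epsilon 9 (total 31).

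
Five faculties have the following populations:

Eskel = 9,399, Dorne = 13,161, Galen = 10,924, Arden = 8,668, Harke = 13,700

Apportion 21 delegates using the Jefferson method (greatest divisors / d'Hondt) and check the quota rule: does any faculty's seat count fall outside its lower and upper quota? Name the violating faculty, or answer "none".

Standard quotas: Eskel 3.534, Dorne 4.948, Galen 4.107, Arden 3.259, Harke 5.151.
Jefferson allocation: Eskel 4, Dorne 5, Galen 4, Arden 3, Harke 5.
Every allocation lies between the lower and upper quota.

none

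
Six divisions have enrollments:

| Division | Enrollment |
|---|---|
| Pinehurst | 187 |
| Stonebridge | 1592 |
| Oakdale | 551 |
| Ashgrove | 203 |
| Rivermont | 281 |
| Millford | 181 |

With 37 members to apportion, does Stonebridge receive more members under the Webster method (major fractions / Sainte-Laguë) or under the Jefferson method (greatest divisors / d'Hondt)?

Webster: Pinehurst 2, Stonebridge 20, Oakdale 7, Ashgrove 3, Rivermont 3, Millford 2.
Jefferson: Pinehurst 2, Stonebridge 21, Oakdale 7, Ashgrove 2, Rivermont 3, Millford 2.
Stonebridge gets 20 under Webster and 21 under Jefferson.

Jefferson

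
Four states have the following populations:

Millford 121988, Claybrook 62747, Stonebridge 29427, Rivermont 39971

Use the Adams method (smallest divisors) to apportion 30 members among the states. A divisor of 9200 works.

With modified divisor 9200: modified quotas Millford 13.260, Claybrook 6.820, Stonebridge 3.199, Rivermont 4.345.
Rounding up: Millford 14, Claybrook 7, Stonebridge 4, Rivermont 5 (total 30).

Millford 14; Claybrook 7; Stonebridge 4; Rivermont 5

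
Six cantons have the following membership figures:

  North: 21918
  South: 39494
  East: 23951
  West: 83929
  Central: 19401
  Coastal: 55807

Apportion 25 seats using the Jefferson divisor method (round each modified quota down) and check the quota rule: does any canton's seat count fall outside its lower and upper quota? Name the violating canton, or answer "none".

none

Standard quotas: North 2.241, South 4.038, East 2.449, West 8.582, Central 1.984, Coastal 5.706.
Jefferson allocation: North 2, South 4, East 2, West 9, Central 2, Coastal 6.
Every allocation lies between the lower and upper quota.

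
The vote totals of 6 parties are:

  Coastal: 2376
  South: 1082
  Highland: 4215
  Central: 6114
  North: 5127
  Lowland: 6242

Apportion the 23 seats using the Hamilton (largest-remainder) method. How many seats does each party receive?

Coastal=2; South=1; Highland=4; Central=5; North=5; Lowland=6

Total 25156; standard divisor 25156/23 ≈ 1093.739.
Standard quotas: Coastal 2.1724, South 0.9893, Highland 3.8538, Central 5.5900, North 4.6876, Lowland 5.7070.
Lower quotas: Coastal 2, South 0, Highland 3, Central 5, North 4, Lowland 5 (sum 19, leaving 4 seats).
Remainders in descending order: South 0.9893, Highland 0.8538, Lowland 0.7070, North 0.6876, Central 0.5900, Coastal 0.1724.
Largest remainders: South, Highland, Lowland, North receive the extra seats.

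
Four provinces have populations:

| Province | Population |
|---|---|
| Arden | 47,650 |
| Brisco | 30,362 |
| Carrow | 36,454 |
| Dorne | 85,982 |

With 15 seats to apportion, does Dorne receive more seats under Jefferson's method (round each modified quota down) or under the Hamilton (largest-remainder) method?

Jefferson

Jefferson: Arden 3, Brisco 2, Carrow 3, Dorne 7.
Hamilton: Arden 4, Brisco 2, Carrow 3, Dorne 6.
Dorne gets 7 under Jefferson and 6 under Hamilton.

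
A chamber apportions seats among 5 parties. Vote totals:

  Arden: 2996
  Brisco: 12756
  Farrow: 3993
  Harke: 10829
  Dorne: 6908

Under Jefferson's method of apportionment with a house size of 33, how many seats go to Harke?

Standard divisor 37482/33 ≈ 1135.818; standard quotas: Arden 2.638, Brisco 11.231, Farrow 3.516, Harke 9.534, Dorne 6.082.
Rounding down gives 2, 11, 3, 9, 6 = 31 seats, so the divisor must be adjusted.
With modified divisor 1030: modified quotas Arden 2.909, Brisco 12.384, Farrow 3.877, Harke 10.514, Dorne 6.707.
Rounding down: Arden 2, Brisco 12, Farrow 3, Harke 10, Dorne 6 (total 33).
Harke receives 10.

10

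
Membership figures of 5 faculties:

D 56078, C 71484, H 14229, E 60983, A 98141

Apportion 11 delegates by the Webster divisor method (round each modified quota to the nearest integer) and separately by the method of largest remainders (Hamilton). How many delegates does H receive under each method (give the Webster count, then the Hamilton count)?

Webster: D 2, C 3, H 1, E 2, A 3.
Hamilton: D 2, C 3, H 0, E 2, A 4.
H gets 1 under Webster and 0 under Hamilton.

1 and 0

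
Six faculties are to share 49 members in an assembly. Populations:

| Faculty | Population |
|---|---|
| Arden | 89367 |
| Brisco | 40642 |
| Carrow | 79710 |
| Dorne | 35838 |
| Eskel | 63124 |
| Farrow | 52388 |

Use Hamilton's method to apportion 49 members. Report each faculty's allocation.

Arden: 12, Brisco: 5, Carrow: 11, Dorne: 5, Eskel: 9, Farrow: 7

Standard divisor: 361069 ÷ 49 ≈ 7368.755.
Standard quotas: Arden 12.1278, Brisco 5.5154, Carrow 10.8173, Dorne 4.8635, Eskel 8.5664, Farrow 7.1095.
Lower quotas: Arden 12, Brisco 5, Carrow 10, Dorne 4, Eskel 8, Farrow 7 (sum 46, leaving 3 seats).
Remainders in descending order: Dorne 0.8635, Carrow 0.8173, Eskel 0.5664, Brisco 0.5154, Arden 0.1278, Farrow 0.1095.
Largest remainders: Dorne, Carrow, Eskel receive the extra seats.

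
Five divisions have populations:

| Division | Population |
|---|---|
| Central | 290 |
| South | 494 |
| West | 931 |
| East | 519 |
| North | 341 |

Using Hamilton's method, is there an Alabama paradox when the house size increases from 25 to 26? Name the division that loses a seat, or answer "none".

At 25 seats: Central 3, South 5, West 9, East 5, North 3.
At 26 seats: Central 3, South 5, West 9, East 5, North 4.
No division's allocation decreased.

none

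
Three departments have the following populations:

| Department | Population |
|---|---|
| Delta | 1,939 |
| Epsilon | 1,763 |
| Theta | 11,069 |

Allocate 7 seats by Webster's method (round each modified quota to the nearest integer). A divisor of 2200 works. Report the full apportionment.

Delta=1, Epsilon=1, Theta=5

With modified divisor 2200: modified quotas Delta 0.881, Epsilon 0.801, Theta 5.031.
Rounding to the nearest integer: Delta 1, Epsilon 1, Theta 5 (total 7).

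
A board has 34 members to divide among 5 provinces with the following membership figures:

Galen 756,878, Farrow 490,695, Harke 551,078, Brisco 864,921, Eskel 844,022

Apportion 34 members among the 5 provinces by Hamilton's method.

Galen=7; Farrow=5; Harke=5; Brisco=9; Eskel=8

Total 3507594; standard divisor 3507594/34 ≈ 103164.529.
Standard quotas: Galen 7.3366, Farrow 4.7564, Harke 5.3417, Brisco 8.3839, Eskel 8.1813.
Lower quotas: Galen 7, Farrow 4, Harke 5, Brisco 8, Eskel 8 (sum 32, leaving 2 seats).
Remainders in descending order: Farrow 0.7564, Brisco 0.3839, Harke 0.3417, Galen 0.3366, Eskel 0.1813.
The surplus seats go to Farrow, Brisco.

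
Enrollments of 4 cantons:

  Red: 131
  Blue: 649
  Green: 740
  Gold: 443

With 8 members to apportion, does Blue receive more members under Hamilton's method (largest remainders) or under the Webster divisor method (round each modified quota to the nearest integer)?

Hamilton: Red 0, Blue 3, Green 3, Gold 2.
Webster: Red 1, Blue 2, Green 3, Gold 2.
Blue gets 3 under Hamilton and 2 under Webster.

Hamilton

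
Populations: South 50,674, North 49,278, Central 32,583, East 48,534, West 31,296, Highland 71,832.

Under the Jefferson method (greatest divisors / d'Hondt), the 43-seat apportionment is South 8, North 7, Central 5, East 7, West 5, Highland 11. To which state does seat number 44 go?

North

Priority for the next seat is population ÷ (current seats + 1).
Priorities: South 5630.444, North 6159.750, Central 5430.500, East 6066.750, West 5216.000, Highland 5986.000.
Highest priority: North.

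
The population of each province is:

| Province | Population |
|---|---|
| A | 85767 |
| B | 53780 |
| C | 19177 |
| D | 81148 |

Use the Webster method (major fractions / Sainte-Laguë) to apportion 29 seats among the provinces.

Standard divisor 239872/29 ≈ 8271.448; standard quotas: A 10.369, B 6.502, C 2.318, D 9.811.
Rounding to the nearest integer gives A 10, B 7, C 2, D 10 — total 29, matching the house size, so no adjustment is needed.

A=10, B=7, C=2, D=10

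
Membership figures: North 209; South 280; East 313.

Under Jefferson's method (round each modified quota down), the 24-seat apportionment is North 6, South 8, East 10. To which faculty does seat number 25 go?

South

Priority for the next seat is population ÷ (current seats + 1).
Priorities: North 29.857, South 31.111, East 28.455.
Highest priority: South.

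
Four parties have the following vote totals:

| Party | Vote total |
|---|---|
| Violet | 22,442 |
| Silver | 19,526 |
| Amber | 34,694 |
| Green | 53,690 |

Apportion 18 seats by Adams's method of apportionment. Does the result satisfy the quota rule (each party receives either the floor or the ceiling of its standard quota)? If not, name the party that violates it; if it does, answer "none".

Standard quotas: Violet 3.099, Silver 2.696, Amber 4.791, Green 7.414.
Adams allocation: Violet 3, Silver 3, Amber 5, Green 7.
Every allocation lies between the lower and upper quota.

none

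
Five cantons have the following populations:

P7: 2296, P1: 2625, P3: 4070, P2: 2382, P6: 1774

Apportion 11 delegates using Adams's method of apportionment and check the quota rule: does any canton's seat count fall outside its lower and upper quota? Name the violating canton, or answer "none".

Standard quotas: P7 1.921, P1 2.196, P3 3.405, P2 1.993, P6 1.484.
Adams allocation: P7 2, P1 2, P3 3, P2 2, P6 2.
Every allocation lies between the lower and upper quota.

none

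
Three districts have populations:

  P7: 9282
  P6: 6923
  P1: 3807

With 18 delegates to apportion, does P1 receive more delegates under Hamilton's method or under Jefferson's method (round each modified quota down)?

Hamilton

Hamilton: P7 8, P6 6, P1 4.
Jefferson: P7 9, P6 6, P1 3.
P1 gets 4 under Hamilton and 3 under Jefferson.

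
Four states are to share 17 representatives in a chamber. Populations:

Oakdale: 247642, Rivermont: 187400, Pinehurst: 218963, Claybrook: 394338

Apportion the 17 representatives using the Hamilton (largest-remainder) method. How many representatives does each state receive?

Oakdale=4, Rivermont=3, Pinehurst=4, Claybrook=6

The standard divisor is 1048343/17 ≈ 61667.235.
Standard quotas: Oakdale 4.0158, Rivermont 3.0389, Pinehurst 3.5507, Claybrook 6.3946.
Lower quotas: Oakdale 4, Rivermont 3, Pinehurst 3, Claybrook 6 (sum 16, leaving 1 seat).
Remainders in descending order: Pinehurst 0.5507, Claybrook 0.3946, Rivermont 0.0389, Oakdale 0.0158.
The surplus seat goes to Pinehurst.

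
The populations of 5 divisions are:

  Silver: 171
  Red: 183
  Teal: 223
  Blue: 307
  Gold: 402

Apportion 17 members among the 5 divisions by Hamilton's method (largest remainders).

Total 1286; standard divisor 1286/17 ≈ 75.647.
Standard quotas: Silver 2.260, Red 2.419, Teal 2.948, Blue 4.058, Gold 5.314.
Lower quotas: Silver 2, Red 2, Teal 2, Blue 4, Gold 5 (sum 15, leaving 2 seats).
Remainders in descending order: Teal 0.948, Red 0.419, Gold 0.314, Silver 0.260, Blue 0.058.
The surplus seats go to Teal, Red.

Silver 2; Red 3; Teal 3; Blue 4; Gold 5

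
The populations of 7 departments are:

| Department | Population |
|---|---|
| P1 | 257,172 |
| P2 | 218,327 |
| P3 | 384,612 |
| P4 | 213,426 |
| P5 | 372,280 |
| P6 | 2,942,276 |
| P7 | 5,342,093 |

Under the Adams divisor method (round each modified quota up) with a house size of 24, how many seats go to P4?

1

Standard divisor 9730186/24 ≈ 405424.417; standard quotas: P1 0.634, P2 0.539, P3 0.949, P4 0.526, P5 0.918, P6 7.257, P7 13.177.
Rounding up gives 1, 1, 1, 1, 1, 8, 14 = 27 seats, so the divisor must be adjusted.
With modified divisor 465400: modified quotas P1 0.553, P2 0.469, P3 0.826, P4 0.459, P5 0.800, P6 6.322, P7 11.478.
Rounding up: P1 1, P2 1, P3 1, P4 1, P5 1, P6 7, P7 12 (total 24).
P4 receives 1.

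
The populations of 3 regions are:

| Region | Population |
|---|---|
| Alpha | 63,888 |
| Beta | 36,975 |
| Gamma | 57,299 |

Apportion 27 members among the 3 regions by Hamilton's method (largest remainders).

Alpha=11; Beta=6; Gamma=10

Standard divisor: 158162 ÷ 27 ≈ 5857.852.
Standard quotas: Alpha 10.9064, Beta 6.3120, Gamma 9.7816.
Lower quotas: Alpha 10, Beta 6, Gamma 9 (sum 25, leaving 2 seats).
Remainders in descending order: Alpha 0.9064, Gamma 0.7816, Beta 0.3120.
The surplus seats go to Alpha, Gamma.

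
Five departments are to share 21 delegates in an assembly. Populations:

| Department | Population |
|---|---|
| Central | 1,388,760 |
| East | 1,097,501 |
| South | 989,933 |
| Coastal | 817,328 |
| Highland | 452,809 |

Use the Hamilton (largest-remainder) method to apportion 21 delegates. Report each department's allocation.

Central 6, East 5, South 4, Coastal 4, Highland 2

Total 4746331; standard divisor 4746331/21 ≈ 226015.762.
Standard quotas: Central 6.1445, East 4.8559, South 4.3799, Coastal 3.6162, Highland 2.0034.
Lower quotas: Central 6, East 4, South 4, Coastal 3, Highland 2 (sum 19, leaving 2 seats).
Remainders in descending order: East 0.8559, Coastal 0.6162, South 0.3799, Central 0.1445, Highland 0.0034.
Largest remainders: East, Coastal receive the extra seats.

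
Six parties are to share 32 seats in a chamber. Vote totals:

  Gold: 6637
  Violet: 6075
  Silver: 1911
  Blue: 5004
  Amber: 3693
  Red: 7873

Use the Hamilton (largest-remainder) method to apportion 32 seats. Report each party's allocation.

Gold 7; Violet 6; Silver 2; Blue 5; Amber 4; Red 8

The standard divisor is 31193/32 ≈ 974.781.
Standard quotas: Gold 6.8087, Violet 6.2322, Silver 1.9604, Blue 5.1335, Amber 3.7885, Red 8.0767.
Lower quotas: Gold 6, Violet 6, Silver 1, Blue 5, Amber 3, Red 8 (sum 29, leaving 3 seats).
Remainders in descending order: Silver 0.9604, Gold 0.8087, Amber 0.7885, Violet 0.2322, Blue 0.1335, Red 0.0767.
The surplus seats go to Silver, Gold, Amber.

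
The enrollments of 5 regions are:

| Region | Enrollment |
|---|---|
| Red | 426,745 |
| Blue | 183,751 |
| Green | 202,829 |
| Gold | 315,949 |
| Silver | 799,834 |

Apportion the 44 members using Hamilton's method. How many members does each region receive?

Red=10; Blue=4; Green=5; Gold=7; Silver=18

Total 1929108; standard divisor 1929108/44 ≈ 43843.364.
Standard quotas: Red 9.7334, Blue 4.1911, Green 4.6262, Gold 7.2063, Silver 18.2430.
Lower quotas: Red 9, Blue 4, Green 4, Gold 7, Silver 18 (sum 42, leaving 2 seats).
Remainders in descending order: Red 0.7334, Green 0.6262, Silver 0.2430, Gold 0.2063, Blue 0.1911.
The surplus seats go to Red, Green.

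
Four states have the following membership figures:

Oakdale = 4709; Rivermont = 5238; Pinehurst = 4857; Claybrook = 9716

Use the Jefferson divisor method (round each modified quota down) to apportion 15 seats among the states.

Oakdale 3, Rivermont 3, Pinehurst 3, Claybrook 6

Standard divisor 24520/15 ≈ 1634.667; standard quotas: Oakdale 2.881, Rivermont 3.204, Pinehurst 2.971, Claybrook 5.944.
Rounding down gives 2, 3, 2, 5 = 12 seats, so the divisor must be adjusted.
With modified divisor 1500: modified quotas Oakdale 3.139, Rivermont 3.492, Pinehurst 3.238, Claybrook 6.477.
Rounding down: Oakdale 3, Rivermont 3, Pinehurst 3, Claybrook 6 (total 15).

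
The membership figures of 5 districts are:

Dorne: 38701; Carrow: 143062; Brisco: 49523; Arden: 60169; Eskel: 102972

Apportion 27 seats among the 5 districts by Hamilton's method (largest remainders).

Standard divisor: 394427 ÷ 27 ≈ 14608.407.
Standard quotas: Dorne 2.6492, Carrow 9.7931, Brisco 3.3900, Arden 4.1188, Eskel 7.0488.
Lower quotas: Dorne 2, Carrow 9, Brisco 3, Arden 4, Eskel 7 (sum 25, leaving 2 seats).
Remainders in descending order: Carrow 0.7931, Dorne 0.6492, Brisco 0.3900, Arden 0.1188, Eskel 0.0488.
The surplus seats go to Carrow, Dorne.

Dorne 3, Carrow 10, Brisco 3, Arden 4, Eskel 7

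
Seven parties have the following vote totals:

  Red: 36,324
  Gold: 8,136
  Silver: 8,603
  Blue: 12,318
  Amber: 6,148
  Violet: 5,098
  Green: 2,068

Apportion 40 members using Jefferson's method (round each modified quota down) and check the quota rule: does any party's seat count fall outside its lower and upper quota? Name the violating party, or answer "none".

Standard quotas: Red 18.463, Gold 4.135, Silver 4.373, Blue 6.261, Amber 3.125, Violet 2.591, Green 1.051.
Jefferson allocation: Red 20, Gold 4, Silver 4, Blue 6, Amber 3, Violet 2, Green 1.
Red has quota 18.463 (lower 18, upper 19) but receives 20 — outside the quota interval.

Red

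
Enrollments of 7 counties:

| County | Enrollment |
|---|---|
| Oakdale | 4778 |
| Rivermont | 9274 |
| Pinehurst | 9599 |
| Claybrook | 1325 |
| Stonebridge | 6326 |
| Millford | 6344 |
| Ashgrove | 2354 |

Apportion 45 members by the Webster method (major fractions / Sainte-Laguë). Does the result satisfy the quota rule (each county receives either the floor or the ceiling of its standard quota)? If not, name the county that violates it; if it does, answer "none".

none

Standard quotas: Oakdale 5.375, Rivermont 10.433, Pinehurst 10.799, Claybrook 1.491, Stonebridge 7.117, Millford 7.137, Ashgrove 2.648.
Webster allocation: Oakdale 5, Rivermont 10, Pinehurst 11, Claybrook 2, Stonebridge 7, Millford 7, Ashgrove 3.
Every allocation lies between the lower and upper quota.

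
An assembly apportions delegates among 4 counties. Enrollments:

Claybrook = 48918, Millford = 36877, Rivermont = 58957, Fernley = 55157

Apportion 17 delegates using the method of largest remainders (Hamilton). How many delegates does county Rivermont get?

5

Total 199909; standard divisor 199909/17 ≈ 11759.353.
Standard quotas: Claybrook 4.1599, Millford 3.1360, Rivermont 5.0136, Fernley 4.6905.
Lower quotas: Claybrook 4, Millford 3, Rivermont 5, Fernley 4 (sum 16, leaving 1 seat).
Remainders in descending order: Fernley 0.6905, Claybrook 0.1599, Millford 0.1360, Rivermont 0.0136.
The surplus seat goes to Fernley.
Rivermont receives 5.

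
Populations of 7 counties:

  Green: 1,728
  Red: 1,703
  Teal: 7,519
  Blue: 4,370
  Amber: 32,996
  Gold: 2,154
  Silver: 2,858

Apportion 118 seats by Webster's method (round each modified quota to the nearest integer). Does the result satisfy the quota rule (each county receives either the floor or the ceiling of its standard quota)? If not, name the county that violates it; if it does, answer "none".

Standard quotas: Green 3.824, Red 3.768, Teal 16.637, Blue 9.670, Amber 73.011, Gold 4.766, Silver 6.324.
Webster allocation: Green 4, Red 4, Teal 17, Blue 10, Amber 72, Gold 5, Silver 6.
Amber has quota 73.011 (lower 73, upper 74) but receives 72 — outside the quota interval.

Amber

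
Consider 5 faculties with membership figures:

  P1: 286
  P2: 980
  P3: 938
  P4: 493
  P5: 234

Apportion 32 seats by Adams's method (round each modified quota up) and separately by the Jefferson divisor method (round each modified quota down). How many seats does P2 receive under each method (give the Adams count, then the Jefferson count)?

Adams: P1 3, P2 10, P3 10, P4 6, P5 3.
Jefferson: P1 3, P2 11, P3 11, P4 5, P5 2.
P2 gets 10 under Adams and 11 under Jefferson.

10 and 11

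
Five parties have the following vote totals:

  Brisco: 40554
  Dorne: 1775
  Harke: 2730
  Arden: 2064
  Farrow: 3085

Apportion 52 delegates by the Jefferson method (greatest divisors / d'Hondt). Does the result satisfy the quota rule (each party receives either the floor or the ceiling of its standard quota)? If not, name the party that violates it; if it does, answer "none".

Brisco

Standard quotas: Brisco 42.001, Dorne 1.838, Harke 2.827, Arden 2.138, Farrow 3.195.
Jefferson allocation: Brisco 44, Dorne 1, Harke 2, Arden 2, Farrow 3.
Brisco has quota 42.001 (lower 42, upper 43) but receives 44 — outside the quota interval.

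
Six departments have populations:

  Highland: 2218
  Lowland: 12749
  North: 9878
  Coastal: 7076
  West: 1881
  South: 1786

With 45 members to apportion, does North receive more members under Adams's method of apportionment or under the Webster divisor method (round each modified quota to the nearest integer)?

Adams: Highland 3, Lowland 15, North 12, Coastal 9, West 3, South 3.
Webster: Highland 3, Lowland 16, North 13, Coastal 9, West 2, South 2.
North gets 12 under Adams and 13 under Webster.

Webster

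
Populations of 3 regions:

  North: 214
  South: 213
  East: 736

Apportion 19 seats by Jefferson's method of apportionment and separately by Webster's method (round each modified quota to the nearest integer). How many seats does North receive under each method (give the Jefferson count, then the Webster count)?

Jefferson: North 3, South 3, East 13.
Webster: North 4, South 3, East 12.
North gets 3 under Jefferson and 4 under Webster.

3 and 4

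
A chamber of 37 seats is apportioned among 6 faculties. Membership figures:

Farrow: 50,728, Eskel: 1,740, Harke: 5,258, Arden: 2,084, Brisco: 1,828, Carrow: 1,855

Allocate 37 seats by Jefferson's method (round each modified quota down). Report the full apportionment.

Standard divisor 63493/37 ≈ 1716.027; standard quotas: Farrow 29.561, Eskel 1.014, Harke 3.064, Arden 1.214, Brisco 1.065, Carrow 1.081.
Rounding down gives 29, 1, 3, 1, 1, 1 = 36 seats, so the divisor must be adjusted.
With modified divisor 1660: modified quotas Farrow 30.559, Eskel 1.048, Harke 3.167, Arden 1.255, Brisco 1.101, Carrow 1.117.
Rounding down: Farrow 30, Eskel 1, Harke 3, Arden 1, Brisco 1, Carrow 1 (total 37).

Farrow: 30, Eskel: 1, Harke: 3, Arden: 1, Brisco: 1, Carrow: 1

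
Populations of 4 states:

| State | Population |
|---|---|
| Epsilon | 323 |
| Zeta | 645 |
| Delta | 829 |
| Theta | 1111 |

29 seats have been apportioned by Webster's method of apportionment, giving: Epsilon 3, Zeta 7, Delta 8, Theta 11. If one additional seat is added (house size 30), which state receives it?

Priority for the next seat is population ÷ (current seats + 0.5).
Priorities: Epsilon 92.286, Zeta 86.000, Delta 97.529, Theta 96.609.
Highest priority: Delta.

Delta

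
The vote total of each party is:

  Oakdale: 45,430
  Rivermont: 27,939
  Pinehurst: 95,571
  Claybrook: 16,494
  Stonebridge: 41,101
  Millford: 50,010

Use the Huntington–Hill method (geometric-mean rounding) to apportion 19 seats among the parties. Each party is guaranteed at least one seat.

Oakdale 3, Rivermont 2, Pinehurst 7, Claybrook 1, Stonebridge 3, Millford 3

With divisor 14592: modified quotas Oakdale 3.113, Rivermont 1.915, Pinehurst 6.550, Claybrook 1.130, Stonebridge 2.817, Millford 3.427.
Geometric-mean thresholds: Oakdale √(3·4)=3.464, Rivermont √(1·2)=1.414, Pinehurst √(6·7)=6.481, Claybrook √(1·2)=1.414, Stonebridge √(2·3)=2.449, Millford √(3·4)=3.464.
Each quota rounded against its threshold gives Oakdale 3, Rivermont 2, Pinehurst 7, Claybrook 1, Stonebridge 3, Millford 3 (total 19).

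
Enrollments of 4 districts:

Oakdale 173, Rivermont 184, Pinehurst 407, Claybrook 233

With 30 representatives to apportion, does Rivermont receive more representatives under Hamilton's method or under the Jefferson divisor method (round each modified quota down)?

Hamilton: Oakdale 5, Rivermont 6, Pinehurst 12, Claybrook 7.
Jefferson: Oakdale 5, Rivermont 5, Pinehurst 13, Claybrook 7.
Rivermont gets 6 under Hamilton and 5 under Jefferson.

Hamilton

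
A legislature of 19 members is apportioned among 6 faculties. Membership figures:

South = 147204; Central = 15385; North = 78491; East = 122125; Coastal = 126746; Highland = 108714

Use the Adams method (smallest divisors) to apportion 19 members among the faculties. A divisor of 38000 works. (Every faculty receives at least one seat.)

South 4, Central 1, North 3, East 4, Coastal 4, Highland 3

With modified divisor 38000: modified quotas South 3.874, Central 0.405, North 2.066, East 3.214, Coastal 3.335, Highland 2.861.
Rounding up: South 4, Central 1, North 3, East 4, Coastal 4, Highland 3 (total 19).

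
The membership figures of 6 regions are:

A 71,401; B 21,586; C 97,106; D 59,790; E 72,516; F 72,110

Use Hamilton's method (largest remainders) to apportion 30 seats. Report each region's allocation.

A 5, B 2, C 7, D 5, E 6, F 5

Standard divisor: 394509 ÷ 30 ≈ 13150.3.
Standard quotas: A 5.4296, B 1.6415, C 7.3843, D 4.5467, E 5.5144, F 5.4835.
Lower quotas: A 5, B 1, C 7, D 4, E 5, F 5 (sum 27, leaving 3 seats).
Remainders in descending order: B 0.6415, D 0.5467, E 0.5144, F 0.4835, A 0.4296, C 0.3843.
Largest remainders: B, D, E receive the extra seats.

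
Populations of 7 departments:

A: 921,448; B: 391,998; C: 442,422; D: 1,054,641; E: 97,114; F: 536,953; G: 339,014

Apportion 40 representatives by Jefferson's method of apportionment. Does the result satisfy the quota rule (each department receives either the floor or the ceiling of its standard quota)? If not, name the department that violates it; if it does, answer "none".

none

Standard quotas: A 9.742, B 4.144, C 4.677, D 11.150, E 1.027, F 5.677, G 3.584.
Jefferson allocation: A 10, B 4, C 5, D 11, E 1, F 6, G 3.
Every allocation lies between the lower and upper quota.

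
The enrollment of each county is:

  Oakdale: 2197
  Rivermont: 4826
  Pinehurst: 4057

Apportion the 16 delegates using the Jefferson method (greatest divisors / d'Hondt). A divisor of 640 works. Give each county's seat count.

With modified divisor 640: modified quotas Oakdale 3.433, Rivermont 7.541, Pinehurst 6.339.
Rounding down: Oakdale 3, Rivermont 7, Pinehurst 6 (total 16).

Oakdale=3; Rivermont=7; Pinehurst=6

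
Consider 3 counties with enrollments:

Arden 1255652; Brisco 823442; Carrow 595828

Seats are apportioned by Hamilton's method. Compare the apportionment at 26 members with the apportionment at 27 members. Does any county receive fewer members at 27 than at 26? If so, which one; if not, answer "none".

none

At 26 seats: Arden 12, Brisco 8, Carrow 6.
At 27 seats: Arden 13, Brisco 8, Carrow 6.
No county's allocation decreased.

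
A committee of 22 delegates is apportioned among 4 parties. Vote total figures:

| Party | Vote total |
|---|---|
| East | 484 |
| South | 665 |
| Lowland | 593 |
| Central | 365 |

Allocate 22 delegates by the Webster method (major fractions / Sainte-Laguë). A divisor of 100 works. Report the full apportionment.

East 5, South 7, Lowland 6, Central 4

With modified divisor 100: modified quotas East 4.840, South 6.650, Lowland 5.930, Central 3.650.
Rounding to the nearest integer: East 5, South 7, Lowland 6, Central 4 (total 22).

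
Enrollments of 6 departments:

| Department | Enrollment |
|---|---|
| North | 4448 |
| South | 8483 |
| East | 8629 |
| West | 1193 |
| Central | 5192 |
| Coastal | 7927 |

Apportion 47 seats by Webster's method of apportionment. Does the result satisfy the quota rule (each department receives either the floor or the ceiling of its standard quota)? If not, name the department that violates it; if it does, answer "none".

Standard quotas: North 5.828, South 11.115, East 11.306, West 1.563, Central 6.803, Coastal 10.386.
Webster allocation: North 6, South 11, East 11, West 2, Central 7, Coastal 10.
Every allocation lies between the lower and upper quota.

none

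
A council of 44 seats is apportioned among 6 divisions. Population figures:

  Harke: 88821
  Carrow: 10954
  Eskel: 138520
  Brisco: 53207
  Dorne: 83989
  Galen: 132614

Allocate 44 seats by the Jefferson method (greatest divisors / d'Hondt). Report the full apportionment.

Standard divisor 508105/44 ≈ 11547.841; standard quotas: Harke 7.692, Carrow 0.949, Eskel 11.995, Brisco 4.608, Dorne 7.273, Galen 11.484.
Rounding down gives 7, 0, 11, 4, 7, 11 = 40 seats, so the divisor must be adjusted.
With modified divisor 10715.1: modified quotas Harke 8.289, Carrow 1.022, Eskel 12.928, Brisco 4.966, Dorne 7.838, Galen 12.376.
Rounding down: Harke 8, Carrow 1, Eskel 12, Brisco 4, Dorne 7, Galen 12 (total 44).

Harke 8, Carrow 1, Eskel 12, Brisco 4, Dorne 7, Galen 12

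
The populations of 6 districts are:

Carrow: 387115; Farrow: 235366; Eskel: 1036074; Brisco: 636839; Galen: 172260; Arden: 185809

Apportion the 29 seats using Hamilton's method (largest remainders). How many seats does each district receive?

Carrow 4, Farrow 3, Eskel 11, Brisco 7, Galen 2, Arden 2

Standard divisor: 2653463 ÷ 29 ≈ 91498.724.
Standard quotas: Carrow 4.2308, Farrow 2.5723, Eskel 11.3234, Brisco 6.9601, Galen 1.8826, Arden 2.0307.
Lower quotas: Carrow 4, Farrow 2, Eskel 11, Brisco 6, Galen 1, Arden 2 (sum 26, leaving 3 seats).
Remainders in descending order: Brisco 0.9601, Galen 0.8826, Farrow 0.5723, Eskel 0.3234, Carrow 0.2308, Arden 0.0307.
The surplus seats go to Brisco, Galen, Farrow.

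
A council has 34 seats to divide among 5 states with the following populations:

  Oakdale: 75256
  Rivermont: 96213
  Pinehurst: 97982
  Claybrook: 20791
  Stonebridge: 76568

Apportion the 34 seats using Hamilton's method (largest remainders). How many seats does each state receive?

Total 366810; standard divisor 366810/34 ≈ 10788.529.
Standard quotas: Oakdale 6.9756, Rivermont 8.9181, Pinehurst 9.0821, Claybrook 1.9271, Stonebridge 7.0972.
Lower quotas: Oakdale 6, Rivermont 8, Pinehurst 9, Claybrook 1, Stonebridge 7 (sum 31, leaving 3 seats).
Remainders in descending order: Oakdale 0.9756, Claybrook 0.9271, Rivermont 0.9181, Stonebridge 0.0972, Pinehurst 0.0821.
The surplus seats go to Oakdale, Claybrook, Rivermont.

Oakdale 7, Rivermont 9, Pinehurst 9, Claybrook 2, Stonebridge 7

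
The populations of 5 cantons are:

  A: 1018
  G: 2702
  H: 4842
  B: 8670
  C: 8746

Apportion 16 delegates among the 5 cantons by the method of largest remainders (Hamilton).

Standard divisor: 25978 ÷ 16 ≈ 1623.625.
Standard quotas: A 0.6270, G 1.6642, H 2.9822, B 5.3399, C 5.3867.
Lower quotas: A 0, G 1, H 2, B 5, C 5 (sum 13, leaving 3 seats).
Remainders in descending order: H 0.9822, G 0.6642, A 0.6270, C 0.3867, B 0.3399.
Largest remainders: H, G, A receive the extra seats.

A: 1, G: 2, H: 3, B: 5, C: 5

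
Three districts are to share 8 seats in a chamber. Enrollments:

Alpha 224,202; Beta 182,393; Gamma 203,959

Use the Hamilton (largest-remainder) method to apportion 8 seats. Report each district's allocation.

Total 610554; standard divisor 610554/8 ≈ 76319.25.
Standard quotas: Alpha 2.9377, Beta 2.3899, Gamma 2.6724.
Lower quotas: Alpha 2, Beta 2, Gamma 2 (sum 6, leaving 2 seats).
Remainders in descending order: Alpha 0.9377, Gamma 0.6724, Beta 0.3899.
Largest remainders: Alpha, Gamma receive the extra seats.

Alpha: 3, Beta: 2, Gamma: 3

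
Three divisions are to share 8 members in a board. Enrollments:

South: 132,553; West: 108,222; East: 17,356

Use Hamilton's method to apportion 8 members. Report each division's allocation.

South 4, West 3, East 1

The standard divisor is 258131/8 ≈ 32266.375.
Standard quotas: South 4.1081, West 3.3540, East 0.5379.
Lower quotas: South 4, West 3, East 0 (sum 7, leaving 1 seat).
Remainders in descending order: East 0.5379, West 0.3540, South 0.1081.
The surplus seat goes to East.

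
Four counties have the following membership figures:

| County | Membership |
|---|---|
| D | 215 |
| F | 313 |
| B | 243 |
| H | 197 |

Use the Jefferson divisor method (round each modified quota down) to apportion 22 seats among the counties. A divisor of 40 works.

With modified divisor 40: modified quotas D 5.375, F 7.825, B 6.075, H 4.925.
Rounding down: D 5, F 7, B 6, H 4 (total 22).

D=5, F=7, B=6, H=4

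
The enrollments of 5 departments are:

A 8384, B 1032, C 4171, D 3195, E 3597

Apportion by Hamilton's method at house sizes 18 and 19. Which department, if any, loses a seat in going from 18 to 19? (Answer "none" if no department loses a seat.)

none

At 18 seats: A 7, B 1, C 4, D 3, E 3.
At 19 seats: A 8, B 1, C 4, D 3, E 3.
No department's allocation decreased.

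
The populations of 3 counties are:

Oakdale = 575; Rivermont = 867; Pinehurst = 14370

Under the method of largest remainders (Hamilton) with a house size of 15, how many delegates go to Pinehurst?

The standard divisor is 15812/15 ≈ 1054.133.
Standard quotas: Oakdale 0.5455, Rivermont 0.8225, Pinehurst 13.6321.
Lower quotas: Oakdale 0, Rivermont 0, Pinehurst 13 (sum 13, leaving 2 seats).
Remainders in descending order: Rivermont 0.8225, Pinehurst 0.6321, Oakdale 0.5455.
Largest remainders: Rivermont, Pinehurst receive the extra seats.
Pinehurst receives 14.

14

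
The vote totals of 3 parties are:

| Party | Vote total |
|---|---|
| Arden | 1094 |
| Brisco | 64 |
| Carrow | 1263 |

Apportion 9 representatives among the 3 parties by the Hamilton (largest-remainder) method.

The standard divisor is 2421/9 = 269.
Standard quotas: Arden 4.067, Brisco 0.238, Carrow 4.695.
Lower quotas: Arden 4, Brisco 0, Carrow 4 (sum 8, leaving 1 seat).
Remainders in descending order: Carrow 0.695, Brisco 0.238, Arden 0.067.
Largest remainder: Carrow receives the extra seat.

Arden 4; Brisco 0; Carrow 5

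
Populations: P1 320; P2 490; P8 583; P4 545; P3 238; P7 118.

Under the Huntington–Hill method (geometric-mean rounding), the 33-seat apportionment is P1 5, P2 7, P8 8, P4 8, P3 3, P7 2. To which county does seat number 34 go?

Priority for the next seat is population ÷ (√(s·(s+1))).
Priorities: P1 58.424, P2 65.479, P8 68.707, P4 64.229, P3 68.705, P7 48.173.
Highest priority: P8.

P8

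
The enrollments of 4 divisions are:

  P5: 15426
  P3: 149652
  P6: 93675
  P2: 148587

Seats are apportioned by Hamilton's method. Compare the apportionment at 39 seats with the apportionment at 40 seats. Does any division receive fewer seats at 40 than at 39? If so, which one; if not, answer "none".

P5

At 39 seats: P5 2, P3 14, P6 9, P2 14.
At 40 seats: P5 1, P3 15, P6 9, P2 15.
P5 drops from 2 to 1.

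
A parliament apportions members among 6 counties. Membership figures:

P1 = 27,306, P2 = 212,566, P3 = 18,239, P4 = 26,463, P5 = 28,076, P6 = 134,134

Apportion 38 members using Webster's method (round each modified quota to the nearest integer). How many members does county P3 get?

2

Standard divisor 446784/38 ≈ 11757.474; standard quotas: P1 2.322, P2 18.079, P3 1.551, P4 2.251, P5 2.388, P6 11.408.
Rounding to the nearest integer gives 2, 18, 2, 2, 2, 11 = 37 seats, so the divisor must be adjusted.
With modified divisor 11600: modified quotas P1 2.354, P2 18.325, P3 1.572, P4 2.281, P5 2.420, P6 11.563.
Rounding to the nearest integer: P1 2, P2 18, P3 2, P4 2, P5 2, P6 12 (total 38).
P3 receives 2.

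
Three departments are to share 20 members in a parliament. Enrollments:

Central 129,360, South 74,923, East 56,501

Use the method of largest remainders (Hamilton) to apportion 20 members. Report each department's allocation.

Central 10, South 6, East 4

The standard divisor is 260784/20 ≈ 13039.2.
Standard quotas: Central 9.9209, South 5.7460, East 4.3332.
Lower quotas: Central 9, South 5, East 4 (sum 18, leaving 2 seats).
Remainders in descending order: Central 0.9209, South 0.7460, East 0.3332.
Largest remainders: Central, South receive the extra seats.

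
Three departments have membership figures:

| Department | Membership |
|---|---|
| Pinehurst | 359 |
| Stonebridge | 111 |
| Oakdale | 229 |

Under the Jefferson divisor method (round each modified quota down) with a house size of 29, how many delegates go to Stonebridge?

4

Standard divisor 699/29 ≈ 24.103; standard quotas: Pinehurst 14.894, Stonebridge 4.605, Oakdale 9.501.
Rounding down gives 14, 4, 9 = 27 seats, so the divisor must be adjusted.
With modified divisor 22.7: modified quotas Pinehurst 15.815, Stonebridge 4.890, Oakdale 10.088.
Rounding down: Pinehurst 15, Stonebridge 4, Oakdale 10 (total 29).
Stonebridge receives 4.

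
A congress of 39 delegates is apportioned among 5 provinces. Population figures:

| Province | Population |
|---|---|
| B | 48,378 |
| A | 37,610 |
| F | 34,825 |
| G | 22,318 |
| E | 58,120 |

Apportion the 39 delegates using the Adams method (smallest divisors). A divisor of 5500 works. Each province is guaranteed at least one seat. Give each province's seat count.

B: 9; A: 7; F: 7; G: 5; E: 11

With modified divisor 5500: modified quotas B 8.796, A 6.838, F 6.332, G 4.058, E 10.567.
Rounding up: B 9, A 7, F 7, G 5, E 11 (total 39).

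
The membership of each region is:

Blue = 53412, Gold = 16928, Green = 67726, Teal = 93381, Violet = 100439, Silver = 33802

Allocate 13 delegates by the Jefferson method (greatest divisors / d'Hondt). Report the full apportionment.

Standard divisor 365688/13 ≈ 28129.846; standard quotas: Blue 1.899, Gold 0.602, Green 2.408, Teal 3.320, Violet 3.571, Silver 1.202.
Rounding down gives 1, 0, 2, 3, 3, 1 = 10 seats, so the divisor must be adjusted.
With modified divisor 23000: modified quotas Blue 2.322, Gold 0.736, Green 2.945, Teal 4.060, Violet 4.367, Silver 1.470.
Rounding down: Blue 2, Gold 0, Green 2, Teal 4, Violet 4, Silver 1 (total 13).

Blue: 2; Gold: 0; Green: 2; Teal: 4; Violet: 4; Silver: 1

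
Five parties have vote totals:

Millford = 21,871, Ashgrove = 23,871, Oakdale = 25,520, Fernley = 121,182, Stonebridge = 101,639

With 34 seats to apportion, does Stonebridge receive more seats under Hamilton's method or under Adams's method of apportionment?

Hamilton: Millford 2, Ashgrove 3, Oakdale 3, Fernley 14, Stonebridge 12.
Adams: Millford 3, Ashgrove 3, Oakdale 3, Fernley 14, Stonebridge 11.
Stonebridge gets 12 under Hamilton and 11 under Adams.

Hamilton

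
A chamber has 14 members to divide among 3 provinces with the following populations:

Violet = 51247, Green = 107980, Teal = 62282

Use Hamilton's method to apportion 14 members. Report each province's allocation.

Total 221509; standard divisor 221509/14 ≈ 15822.071.
Standard quotas: Violet 3.2390, Green 6.8246, Teal 3.9364.
Lower quotas: Violet 3, Green 6, Teal 3 (sum 12, leaving 2 seats).
Remainders in descending order: Teal 0.9364, Green 0.8246, Violet 0.2390.
The surplus seats go to Teal, Green.

Violet: 3, Green: 7, Teal: 4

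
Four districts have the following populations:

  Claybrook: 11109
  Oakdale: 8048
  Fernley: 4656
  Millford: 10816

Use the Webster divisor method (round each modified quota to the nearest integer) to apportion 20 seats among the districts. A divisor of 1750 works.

With modified divisor 1750: modified quotas Claybrook 6.348, Oakdale 4.599, Fernley 2.661, Millford 6.181.
Rounding to the nearest integer: Claybrook 6, Oakdale 5, Fernley 3, Millford 6 (total 20).

Claybrook: 6, Oakdale: 5, Fernley: 3, Millford: 6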